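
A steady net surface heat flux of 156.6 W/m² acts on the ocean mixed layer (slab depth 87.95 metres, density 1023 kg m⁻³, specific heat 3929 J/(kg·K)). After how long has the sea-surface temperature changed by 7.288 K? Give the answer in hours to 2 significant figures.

Areal heat capacity C = ρ c_p D = 1023 × 3929 × 87.95 = 3.54×10^8 J/(m^2 K).
Time required: Δt = C ΔT / F = 3.54×10^8 × 7.288 / 156.6 = 1.65×10^7 s.
In hours: 1.65×10^7 s / (3600 s/hour) = 4570 hours.

4600 hours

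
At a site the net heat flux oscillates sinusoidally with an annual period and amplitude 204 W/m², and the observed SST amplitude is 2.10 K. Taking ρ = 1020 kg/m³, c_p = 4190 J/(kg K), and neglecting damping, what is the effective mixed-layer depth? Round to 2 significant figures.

110 m

ω = 2π / 3.15×10^7 s = 1.99×10^-7 s⁻¹.
Required C = F₀ / (A ω) = 204 / (2.10 × 1.99×10^-7) = 4.88×10^8 J/(m²·K).
D = C / (ρ c_p) = 4.88×10^8 / (1020 × 4190) = 114 m.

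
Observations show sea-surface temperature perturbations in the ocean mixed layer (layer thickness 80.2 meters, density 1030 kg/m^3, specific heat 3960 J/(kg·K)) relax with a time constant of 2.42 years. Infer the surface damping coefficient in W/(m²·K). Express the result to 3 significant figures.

Areal heat capacity C = ρ c_p D = 1030 × 3960 × 80.2 = 3.27×10^8 J m⁻² K⁻¹.
τ = 2.42 years = 7.64×10^7 s.
λ = C / τ = 3.27×10^8 / 7.64×10^7 = 4.28 W/(m²·K).

4.28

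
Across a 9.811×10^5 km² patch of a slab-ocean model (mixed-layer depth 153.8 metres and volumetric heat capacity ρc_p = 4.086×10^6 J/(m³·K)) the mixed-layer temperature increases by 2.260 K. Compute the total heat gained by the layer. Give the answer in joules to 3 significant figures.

1.39×10^21 J

Areal heat capacity C = ρc_p × D = 4.086×10^6 × 153.8 = 6.28×10^8 J/(m^2 K).
Heat per unit area: q = C ΔT = 6.28×10^8 × 2.260 = 1.42×10^9 J/m².
Total heat: Q = q × A = 1.42×10^9 × (9.811×10^5 × 10⁶ m²) = 1.39×10^21 J.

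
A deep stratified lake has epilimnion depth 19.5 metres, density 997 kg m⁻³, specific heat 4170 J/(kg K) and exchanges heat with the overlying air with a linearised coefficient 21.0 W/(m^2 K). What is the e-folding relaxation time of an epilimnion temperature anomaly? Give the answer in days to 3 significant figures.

Areal heat capacity C = ρ c_p D = 997 × 4170 × 19.5 = 8.11×10^7 J/(m²·K).
Relaxation time τ = C / λ = 8.11×10^7 / 21.0 = 3.86×10^6 s.
In days: 3.86×10^6 s / (86400 s/day) = 44.7 days.

44.7 days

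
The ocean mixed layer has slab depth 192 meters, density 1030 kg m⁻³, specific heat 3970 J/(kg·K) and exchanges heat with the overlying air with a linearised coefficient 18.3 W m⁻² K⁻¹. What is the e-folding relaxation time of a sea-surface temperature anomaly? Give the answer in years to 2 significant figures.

Areal heat capacity C = ρ c_p D = 1030 × 3970 × 192 = 7.85×10^8 J/(m^2 K).
Relaxation time τ = C / λ = 7.85×10^8 / 18.3 = 4.29×10^7 s.
In years: 4.29×10^7 s / (3.156×10^7 s/year) = 1.36 years.

1.4 years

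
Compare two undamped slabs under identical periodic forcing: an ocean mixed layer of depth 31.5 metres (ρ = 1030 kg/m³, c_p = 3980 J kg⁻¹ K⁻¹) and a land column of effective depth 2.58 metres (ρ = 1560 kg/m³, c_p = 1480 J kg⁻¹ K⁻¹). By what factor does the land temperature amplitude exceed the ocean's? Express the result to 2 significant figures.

C_ocean = 1030 × 3980 × 31.5 = 1.29×10^8 J/(m²·K).
C_land = 1560 × 1480 × 2.58 = 5.96×10^6 J/(m²·K).
Undamped amplitude ∝ 1/C, so A_land/A_ocean = C_ocean/C_land = 21.7.

22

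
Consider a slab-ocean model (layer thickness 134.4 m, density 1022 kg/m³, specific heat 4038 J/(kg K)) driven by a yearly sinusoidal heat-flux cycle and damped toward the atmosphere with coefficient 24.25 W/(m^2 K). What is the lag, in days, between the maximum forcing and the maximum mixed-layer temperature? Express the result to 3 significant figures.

78.7 days

Areal heat capacity C = ρ c_p D = 1022 × 4038 × 134.4 = 5.55×10^8 J m⁻² K⁻¹.
ω = 2π / 3.15×10^7 s = 1.99×10^-7 s⁻¹.
Phase lag φ = arctan(Cω/λ) = arctan(111/24.25) = 1.35 rad.
Time lag = φ / ω = 1.35 / 1.99×10^-7 = 6.80×10^6 s = 78.7 days.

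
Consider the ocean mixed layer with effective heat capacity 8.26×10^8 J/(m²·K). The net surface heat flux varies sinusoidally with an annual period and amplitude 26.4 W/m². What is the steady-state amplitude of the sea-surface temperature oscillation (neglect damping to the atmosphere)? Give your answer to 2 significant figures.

Areal heat capacity C = 8.26×10^8 J/(m²·K) (given).
Angular frequency ω = 2π / T = 2π / 3.15×10^7 s = 1.99×10^-7 s⁻¹.
Cω = 8.26×10^8 × 1.99×10^-7 = 165 W/(m²·K).
Amplitude A = F₀ / (Cω) = 26.4 / 165 = 0.160 K.

0.16 K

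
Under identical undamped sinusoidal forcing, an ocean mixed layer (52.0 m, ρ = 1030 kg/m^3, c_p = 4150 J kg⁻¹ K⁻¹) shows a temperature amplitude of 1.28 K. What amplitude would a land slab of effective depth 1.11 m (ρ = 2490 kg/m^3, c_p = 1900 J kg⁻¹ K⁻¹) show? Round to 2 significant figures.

54 K

C_ocean = 2.22×10^8 J/(m²·K); C_land = 5.25×10^6 J/(m²·K).
A ∝ 1/C ⇒ A_land = A_ocean × C_ocean/C_land = 1.28 × 42.3 = 54.2 K.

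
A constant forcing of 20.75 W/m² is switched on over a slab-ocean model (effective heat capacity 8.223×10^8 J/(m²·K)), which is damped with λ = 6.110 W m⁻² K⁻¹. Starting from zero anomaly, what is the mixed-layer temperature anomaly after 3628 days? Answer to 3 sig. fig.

3.07 K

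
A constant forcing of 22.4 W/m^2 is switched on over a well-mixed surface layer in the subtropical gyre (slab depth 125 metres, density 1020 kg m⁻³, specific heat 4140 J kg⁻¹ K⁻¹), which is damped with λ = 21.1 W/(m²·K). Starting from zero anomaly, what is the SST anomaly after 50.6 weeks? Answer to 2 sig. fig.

0.75 K

Areal heat capacity C = ρ c_p D = 1020 × 4140 × 125 = 5.28×10^8 J m⁻² K⁻¹.
τ = C / λ = 5.28×10^8 / 21.1 = 2.50×10^7 s.
Equilibrium anomaly ΔT_eq = F / λ = 22.4 / 21.1 = 1.06 K.
t = 50.6 weeks = 3.06×10^7 s, so t/τ = 1.22.
ΔT(t) = ΔT_eq (1 − e^(−t/τ)) = 1.06 × (1 − e^−1.22) = 0.749 K.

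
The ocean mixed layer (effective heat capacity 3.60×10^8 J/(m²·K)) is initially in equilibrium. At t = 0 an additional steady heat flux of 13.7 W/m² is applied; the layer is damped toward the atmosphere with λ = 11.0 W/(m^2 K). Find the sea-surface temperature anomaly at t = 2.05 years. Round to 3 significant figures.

1.07 K

Areal heat capacity C = 3.60×10^8 J/(m²·K) (given).
τ = C / λ = 3.60×10^8 / 11.0 = 3.27×10^7 s.
Equilibrium anomaly ΔT_eq = F / λ = 13.7 / 11.0 = 1.25 K.
t = 2.05 years = 6.47×10^7 s, so t/τ = 1.98.
ΔT(t) = ΔT_eq (1 − e^(−t/τ)) = 1.25 × (1 − e^−1.98) = 1.07 K.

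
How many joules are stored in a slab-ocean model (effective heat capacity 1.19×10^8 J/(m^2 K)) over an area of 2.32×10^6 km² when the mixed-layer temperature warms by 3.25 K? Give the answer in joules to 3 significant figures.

Areal heat capacity C = 1.19×10^8 J/(m^2 K) (given).
Heat per unit area: q = C ΔT = 1.19×10^8 × 3.25 = 3.87×10^8 J/m².
Total heat: Q = q × A = 3.87×10^8 × (2.32×10^6 × 10⁶ m²) = 8.97×10^20 J.

8.97×10^20 J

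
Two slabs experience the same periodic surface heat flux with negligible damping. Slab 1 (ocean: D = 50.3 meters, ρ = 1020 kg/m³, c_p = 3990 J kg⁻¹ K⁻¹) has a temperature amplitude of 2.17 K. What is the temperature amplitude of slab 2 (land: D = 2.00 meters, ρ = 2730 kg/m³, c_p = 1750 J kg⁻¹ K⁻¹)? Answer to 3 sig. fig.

C_ocean = 2.05×10^8 J/(m²·K); C_land = 9.56×10^6 J/(m²·K).
A ∝ 1/C ⇒ A_land = A_ocean × C_ocean/C_land = 2.17 × 21.4 = 46.5 K.

46.5 K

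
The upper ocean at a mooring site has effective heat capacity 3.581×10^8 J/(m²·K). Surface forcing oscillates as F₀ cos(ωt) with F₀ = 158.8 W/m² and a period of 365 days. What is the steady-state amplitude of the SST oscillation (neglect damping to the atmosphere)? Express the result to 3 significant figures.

2.23 K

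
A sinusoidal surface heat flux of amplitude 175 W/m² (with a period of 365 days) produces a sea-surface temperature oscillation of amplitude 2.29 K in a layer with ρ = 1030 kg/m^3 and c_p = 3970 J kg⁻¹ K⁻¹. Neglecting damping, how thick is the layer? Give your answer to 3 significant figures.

93.8 m

ω = 2π / 3.15×10^7 s = 1.99×10^-7 s⁻¹.
Required C = F₀ / (A ω) = 175 / (2.29 × 1.99×10^-7) = 3.84×10^8 J/(m²·K).
D = C / (ρ c_p) = 3.84×10^8 / (1030 × 3970) = 93.8 m.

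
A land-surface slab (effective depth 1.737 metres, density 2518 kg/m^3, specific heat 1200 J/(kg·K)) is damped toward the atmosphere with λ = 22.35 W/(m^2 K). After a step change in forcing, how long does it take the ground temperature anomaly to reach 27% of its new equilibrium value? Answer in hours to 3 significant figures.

Areal heat capacity C = ρ c_p D = 2518 × 1200 × 1.737 = 5.25×10^6 J/(m²·K).
τ = C / λ = 5.25×10^6 / 22.35 = 2.35×10^5 s.
Fraction reached: 1 − e^(−t/τ) = 0.27 ⇒ t = −τ ln(1 − 0.27) = τ × 0.315.
t = 73900 s = 20.5 hours.

20.5 hours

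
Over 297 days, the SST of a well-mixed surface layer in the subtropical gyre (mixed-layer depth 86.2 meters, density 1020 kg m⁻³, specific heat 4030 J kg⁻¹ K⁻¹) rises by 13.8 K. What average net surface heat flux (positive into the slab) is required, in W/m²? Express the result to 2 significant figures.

190

Areal heat capacity C = ρ c_p D = 1020 × 4030 × 86.2 = 3.54×10^8 J/(m²·K).
Required heat per unit area: Q = C ΔT = 3.54×10^8 × 13.8 = 4.89×10^9 J/m².
Flux F = Q / Δt = 4.89×10^9 / 2.57×10^7 s = 191 W/m².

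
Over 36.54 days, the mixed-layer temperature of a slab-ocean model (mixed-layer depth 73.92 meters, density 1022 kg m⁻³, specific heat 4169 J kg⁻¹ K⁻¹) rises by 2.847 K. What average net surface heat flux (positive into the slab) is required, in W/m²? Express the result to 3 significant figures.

Areal heat capacity C = ρ c_p D = 1022 × 4169 × 73.92 = 3.15×10^8 J/(m^2 K).
Required heat per unit area: Q = C ΔT = 3.15×10^8 × 2.847 = 8.97×10^8 J/m².
Flux F = Q / Δt = 8.97×10^8 / 3.16×10^6 s = 284 W/m².

284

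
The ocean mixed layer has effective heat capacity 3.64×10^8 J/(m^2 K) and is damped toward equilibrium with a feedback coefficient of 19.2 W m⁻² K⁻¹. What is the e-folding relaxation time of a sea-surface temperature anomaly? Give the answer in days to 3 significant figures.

219 days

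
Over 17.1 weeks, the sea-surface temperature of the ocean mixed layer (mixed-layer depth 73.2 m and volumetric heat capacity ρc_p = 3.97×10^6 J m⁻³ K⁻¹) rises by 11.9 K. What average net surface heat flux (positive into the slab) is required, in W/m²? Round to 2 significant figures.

330

Areal heat capacity C = ρc_p × D = 3.97×10^6 × 73.2 = 2.91×10^8 J m⁻² K⁻¹.
Required heat per unit area: Q = C ΔT = 2.91×10^8 × 11.9 = 3.46×10^9 J/m².
Flux F = Q / Δt = 3.46×10^9 / 1.03×10^7 s = 334 W/m².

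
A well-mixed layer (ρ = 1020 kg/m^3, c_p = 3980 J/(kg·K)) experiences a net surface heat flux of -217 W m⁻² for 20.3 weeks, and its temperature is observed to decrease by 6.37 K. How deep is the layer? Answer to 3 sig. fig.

103 m

Heat input Q = F Δt = -217 × 1.23×10^7 s = -2.66×10^9 J/m².
Required areal heat capacity C = Q / ΔT = 4.18×10^8 J/(m²·K).
Depth D = C / (ρ c_p) = 4.18×10^8 / (1020 × 3980) = 103 m.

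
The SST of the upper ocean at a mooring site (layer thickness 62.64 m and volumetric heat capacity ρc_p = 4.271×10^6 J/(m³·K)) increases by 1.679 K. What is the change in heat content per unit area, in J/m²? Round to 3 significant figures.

4.49×10^8

Areal heat capacity C = ρc_p × D = 4.271×10^6 × 62.64 = 2.68×10^8 J/(m^2 K).
ΔQ = C ΔT = 2.68×10^8 × 1.679 = 4.49×10^8 J/m².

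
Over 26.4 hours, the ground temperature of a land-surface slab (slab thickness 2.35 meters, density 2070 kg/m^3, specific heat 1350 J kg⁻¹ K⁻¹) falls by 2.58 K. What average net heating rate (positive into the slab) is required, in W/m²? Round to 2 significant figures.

-180

Areal heat capacity C = ρ c_p D = 2070 × 1350 × 2.35 = 6.57×10^6 J/(m^2 K).
Required heat per unit area: Q = C ΔT = 6.57×10^6 × -2.58 = -1.69×10^7 J/m².
Flux F = Q / Δt = -1.69×10^7 / 95000 s = -178 W/m².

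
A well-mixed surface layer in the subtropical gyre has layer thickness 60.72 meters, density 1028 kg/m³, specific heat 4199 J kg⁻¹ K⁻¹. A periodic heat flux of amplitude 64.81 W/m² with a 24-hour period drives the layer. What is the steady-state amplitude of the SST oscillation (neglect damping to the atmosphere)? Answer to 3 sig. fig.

Areal heat capacity C = ρ c_p D = 1028 × 4199 × 60.72 = 2.62×10^8 J/(m²·K).
Angular frequency ω = 2π / T = 2π / 86400 s = 7.27×10^-5 s⁻¹.
Cω = 2.62×10^8 × 7.27×10^-5 = 19100 W/(m²·K).
Amplitude A = F₀ / (Cω) = 64.81 / 19100 = 0.00340 K.

0.00340 K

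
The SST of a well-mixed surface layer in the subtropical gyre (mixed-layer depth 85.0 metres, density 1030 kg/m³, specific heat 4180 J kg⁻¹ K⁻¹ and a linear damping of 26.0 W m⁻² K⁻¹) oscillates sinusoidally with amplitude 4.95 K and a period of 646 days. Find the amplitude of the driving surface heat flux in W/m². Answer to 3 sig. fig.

241

Areal heat capacity C = ρ c_p D = 1030 × 4180 × 85.0 = 3.66×10^8 J/(m²·K).
ω = 2π / 5.58×10^7 s = 1.13×10^-7 s⁻¹.
√((Cω)² + λ²) = √((41.2)² + 26.0²) = 48.7 W/(m²·K).
F₀ = A × √((Cω)²+λ²) = 4.95 × 48.7 = 241 W/m².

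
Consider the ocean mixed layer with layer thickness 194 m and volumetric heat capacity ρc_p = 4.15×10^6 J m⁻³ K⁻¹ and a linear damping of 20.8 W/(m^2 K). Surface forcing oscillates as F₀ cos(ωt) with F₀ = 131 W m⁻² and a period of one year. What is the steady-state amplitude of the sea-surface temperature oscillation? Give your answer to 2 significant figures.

Areal heat capacity C = ρc_p × D = 4.15×10^6 × 194 = 8.05×10^8 J m⁻² K⁻¹.
Angular frequency ω = 2π / T = 2π / 3.15×10^7 s = 1.99×10^-7 s⁻¹.
√((Cω)² + λ²) = √((160)² + 20.8²) = 162 W/(m²·K).
Amplitude A = F₀ / √((Cω)²+λ²) = 131 / 162 = 0.810 K.

0.81 K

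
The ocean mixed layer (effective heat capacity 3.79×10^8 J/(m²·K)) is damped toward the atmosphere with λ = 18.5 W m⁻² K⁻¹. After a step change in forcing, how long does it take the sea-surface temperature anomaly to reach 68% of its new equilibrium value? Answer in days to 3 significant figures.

Areal heat capacity C = 3.79×10^8 J/(m²·K) (given).
τ = C / λ = 3.79×10^8 / 18.5 = 2.05×10^7 s.
Fraction reached: 1 − e^(−t/τ) = 0.68 ⇒ t = −τ ln(1 − 0.68) = τ × 1.14.
t = 2.33×10^7 s = 270 days.

270 days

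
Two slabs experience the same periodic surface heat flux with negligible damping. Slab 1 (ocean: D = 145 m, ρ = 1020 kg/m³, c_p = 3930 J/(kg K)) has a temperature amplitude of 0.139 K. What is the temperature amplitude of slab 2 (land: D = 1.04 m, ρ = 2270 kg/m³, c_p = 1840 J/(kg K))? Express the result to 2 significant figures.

19 K

C_ocean = 5.81×10^8 J/(m²·K); C_land = 4.34×10^6 J/(m²·K).
A ∝ 1/C ⇒ A_land = A_ocean × C_ocean/C_land = 0.139 × 134 = 18.6 K.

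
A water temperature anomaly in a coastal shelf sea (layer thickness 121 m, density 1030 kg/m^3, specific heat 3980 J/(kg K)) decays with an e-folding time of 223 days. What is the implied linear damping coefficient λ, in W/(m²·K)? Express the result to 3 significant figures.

25.7

Areal heat capacity C = ρ c_p D = 1030 × 3980 × 121 = 4.96×10^8 J m⁻² K⁻¹.
τ = 223 days = 1.93×10^7 s.
λ = C / τ = 4.96×10^8 / 1.93×10^7 = 25.7 W/(m²·K).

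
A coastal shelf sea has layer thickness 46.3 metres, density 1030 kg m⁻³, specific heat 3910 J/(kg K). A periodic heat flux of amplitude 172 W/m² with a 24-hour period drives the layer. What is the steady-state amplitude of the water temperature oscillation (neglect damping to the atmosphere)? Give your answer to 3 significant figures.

Areal heat capacity C = ρ c_p D = 1030 × 3910 × 46.3 = 1.86×10^8 J/(m²·K).
Angular frequency ω = 2π / T = 2π / 86400 s = 7.27×10^-5 s⁻¹.
Cω = 1.86×10^8 × 7.27×10^-5 = 13600 W/(m²·K).
Amplitude A = F₀ / (Cω) = 172 / 13600 = 0.0127 K.

0.0127 K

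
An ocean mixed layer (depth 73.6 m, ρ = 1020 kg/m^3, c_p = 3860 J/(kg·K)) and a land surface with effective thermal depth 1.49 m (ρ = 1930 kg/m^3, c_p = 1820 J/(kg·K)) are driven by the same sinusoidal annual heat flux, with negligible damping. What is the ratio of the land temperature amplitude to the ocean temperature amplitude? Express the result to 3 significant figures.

C_ocean = 1020 × 3860 × 73.6 = 2.90×10^8 J/(m²·K).
C_land = 1930 × 1820 × 1.49 = 5.23×10^6 J/(m²·K).
Undamped amplitude ∝ 1/C, so A_land/A_ocean = C_ocean/C_land = 55.4.

55.4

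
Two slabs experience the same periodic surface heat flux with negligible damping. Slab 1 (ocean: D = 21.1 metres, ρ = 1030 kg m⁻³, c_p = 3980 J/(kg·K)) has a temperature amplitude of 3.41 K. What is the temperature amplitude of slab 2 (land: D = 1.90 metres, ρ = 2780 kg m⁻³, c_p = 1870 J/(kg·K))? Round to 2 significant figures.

C_ocean = 8.65×10^7 J/(m²·K); C_land = 9.88×10^6 J/(m²·K).
A ∝ 1/C ⇒ A_land = A_ocean × C_ocean/C_land = 3.41 × 8.76 = 29.9 K.

30 K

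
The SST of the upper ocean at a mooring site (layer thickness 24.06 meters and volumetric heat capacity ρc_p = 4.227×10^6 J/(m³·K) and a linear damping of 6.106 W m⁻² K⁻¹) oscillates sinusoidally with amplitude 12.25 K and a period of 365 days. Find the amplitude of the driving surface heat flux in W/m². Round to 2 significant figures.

260

Areal heat capacity C = ρc_p × D = 4.227×10^6 × 24.06 = 1.02×10^8 J m⁻² K⁻¹.
ω = 2π / 3.15×10^7 s = 1.99×10^-7 s⁻¹.
√((Cω)² + λ²) = √((20.3)² + 6.106²) = 21.2 W/(m²·K).
F₀ = A × √((Cω)²+λ²) = 12.25 × 21.2 = 259 W/m².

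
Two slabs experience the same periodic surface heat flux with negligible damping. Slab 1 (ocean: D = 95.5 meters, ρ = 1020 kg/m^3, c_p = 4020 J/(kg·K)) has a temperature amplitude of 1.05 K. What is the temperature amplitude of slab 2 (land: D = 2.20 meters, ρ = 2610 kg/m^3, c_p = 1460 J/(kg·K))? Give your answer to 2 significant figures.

49 K

C_ocean = 3.92×10^8 J/(m²·K); C_land = 8.38×10^6 J/(m²·K).
A ∝ 1/C ⇒ A_land = A_ocean × C_ocean/C_land = 1.05 × 46.7 = 49.0 K.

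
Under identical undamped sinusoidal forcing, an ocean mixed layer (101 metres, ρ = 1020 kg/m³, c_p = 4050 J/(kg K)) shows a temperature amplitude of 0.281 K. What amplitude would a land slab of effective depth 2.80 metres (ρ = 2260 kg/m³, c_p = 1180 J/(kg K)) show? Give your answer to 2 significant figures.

16 K

C_ocean = 4.17×10^8 J/(m²·K); C_land = 7.47×10^6 J/(m²·K).
A ∝ 1/C ⇒ A_land = A_ocean × C_ocean/C_land = 0.281 × 55.9 = 15.7 K.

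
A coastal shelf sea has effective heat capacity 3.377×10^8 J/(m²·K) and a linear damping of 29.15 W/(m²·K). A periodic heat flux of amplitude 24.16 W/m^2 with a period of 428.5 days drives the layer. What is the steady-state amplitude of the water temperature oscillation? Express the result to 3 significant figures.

0.376 K

Areal heat capacity C = 3.377×10^8 J/(m²·K) (given).
Angular frequency ω = 2π / T = 2π / 3.70×10^7 s = 1.70×10^-7 s⁻¹.
√((Cω)² + λ²) = √((57.3)² + 29.15²) = 64.3 W/(m²·K).
Amplitude A = F₀ / √((Cω)²+λ²) = 24.16 / 64.3 = 0.376 K.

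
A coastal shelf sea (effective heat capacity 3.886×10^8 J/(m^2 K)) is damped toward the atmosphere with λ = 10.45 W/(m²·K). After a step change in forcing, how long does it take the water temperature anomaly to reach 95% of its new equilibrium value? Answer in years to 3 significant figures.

3.53 years

Areal heat capacity C = 3.886×10^8 J/(m^2 K) (given).
τ = C / λ = 3.89×10^8 / 10.45 = 3.72×10^7 s.
Fraction reached: 1 − e^(−t/τ) = 0.95 ⇒ t = −τ ln(1 − 0.95) = τ × 3.00.
t = 1.11×10^8 s = 3.53 years.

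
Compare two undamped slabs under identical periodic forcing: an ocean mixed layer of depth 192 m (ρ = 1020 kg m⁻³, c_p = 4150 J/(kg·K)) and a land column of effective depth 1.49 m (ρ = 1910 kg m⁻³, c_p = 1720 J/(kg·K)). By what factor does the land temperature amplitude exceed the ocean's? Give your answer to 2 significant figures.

170

C_ocean = 1020 × 4150 × 192 = 8.13×10^8 J/(m²·K).
C_land = 1910 × 1720 × 1.49 = 4.89×10^6 J/(m²·K).
Undamped amplitude ∝ 1/C, so A_land/A_ocean = C_ocean/C_land = 166.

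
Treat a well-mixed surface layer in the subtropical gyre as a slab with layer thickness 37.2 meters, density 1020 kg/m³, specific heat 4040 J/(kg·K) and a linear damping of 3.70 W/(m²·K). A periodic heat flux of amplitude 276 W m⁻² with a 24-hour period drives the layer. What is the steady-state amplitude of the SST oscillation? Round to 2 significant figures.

0.025 K

Areal heat capacity C = ρ c_p D = 1020 × 4040 × 37.2 = 1.53×10^8 J/(m²·K).
Angular frequency ω = 2π / T = 2π / 86400 s = 7.27×10^-5 s⁻¹.
√((Cω)² + λ²) = √((11100)² + 3.70²) = 11100 W/(m²·K).
Amplitude A = F₀ / √((Cω)²+λ²) = 276 / 11100 = 0.0248 K.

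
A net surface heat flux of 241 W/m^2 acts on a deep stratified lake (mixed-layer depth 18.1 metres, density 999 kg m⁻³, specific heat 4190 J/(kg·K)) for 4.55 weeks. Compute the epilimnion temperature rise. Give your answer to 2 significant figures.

Areal heat capacity C = ρ c_p D = 999 × 4190 × 18.1 = 7.58×10^7 J/(m^2 K).
Net heat input Q = F Δt = 241 × (4.55 weeks × 6.048×10^5 s/week) = 6.63×10^8 J/m².
ΔT = Q / C = 6.63×10^8 / 7.58×10^7 = 8.75 K.

8.8 K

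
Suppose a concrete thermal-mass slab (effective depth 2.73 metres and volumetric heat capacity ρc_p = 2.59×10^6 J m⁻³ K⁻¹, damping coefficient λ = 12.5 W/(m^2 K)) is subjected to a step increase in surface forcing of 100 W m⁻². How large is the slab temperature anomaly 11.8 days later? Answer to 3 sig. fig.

6.68 K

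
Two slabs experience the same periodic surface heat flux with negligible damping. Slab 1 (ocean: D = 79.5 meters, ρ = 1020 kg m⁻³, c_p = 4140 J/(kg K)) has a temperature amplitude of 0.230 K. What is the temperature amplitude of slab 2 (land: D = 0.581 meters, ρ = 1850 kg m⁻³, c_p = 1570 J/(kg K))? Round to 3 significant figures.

45.8 K

C_ocean = 3.36×10^8 J/(m²·K); C_land = 1.69×10^6 J/(m²·K).
A ∝ 1/C ⇒ A_land = A_ocean × C_ocean/C_land = 0.230 × 199 = 45.8 K.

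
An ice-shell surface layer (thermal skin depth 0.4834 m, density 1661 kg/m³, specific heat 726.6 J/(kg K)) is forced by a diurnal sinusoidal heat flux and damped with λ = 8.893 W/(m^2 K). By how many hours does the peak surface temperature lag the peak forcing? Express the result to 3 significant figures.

5.21 hours

Areal heat capacity C = ρ c_p D = 1661 × 726.6 × 0.4834 = 5.83×10^5 J m⁻² K⁻¹.
ω = 2π / 86400 s = 7.27×10^-5 s⁻¹.
Phase lag φ = arctan(Cω/λ) = arctan(42.4/8.893) = 1.36 rad.
Time lag = φ / ω = 1.36 / 7.27×10^-5 = 18800 s = 5.21 hours.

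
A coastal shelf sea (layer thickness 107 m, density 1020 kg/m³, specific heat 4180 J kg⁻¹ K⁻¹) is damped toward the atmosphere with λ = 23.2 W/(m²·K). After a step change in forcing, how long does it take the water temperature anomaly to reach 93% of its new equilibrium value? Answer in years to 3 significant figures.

Areal heat capacity C = ρ c_p D = 1020 × 4180 × 107 = 4.56×10^8 J/(m^2 K).
τ = C / λ = 4.56×10^8 / 23.2 = 1.97×10^7 s.
Fraction reached: 1 − e^(−t/τ) = 0.93 ⇒ t = −τ ln(1 − 0.93) = τ × 2.66.
t = 5.23×10^7 s = 1.66 years.

1.66 years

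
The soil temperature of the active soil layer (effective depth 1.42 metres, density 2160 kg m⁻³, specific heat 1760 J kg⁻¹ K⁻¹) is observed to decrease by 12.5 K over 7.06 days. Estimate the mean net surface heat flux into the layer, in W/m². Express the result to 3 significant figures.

Areal heat capacity C = ρ c_p D = 2160 × 1760 × 1.42 = 5.40×10^6 J/(m^2 K).
Required heat per unit area: Q = C ΔT = 5.40×10^6 × -12.5 = -6.75×10^7 J/m².
Flux F = Q / Δt = -6.75×10^7 / 6.10×10^5 s = -111 W/m².

-111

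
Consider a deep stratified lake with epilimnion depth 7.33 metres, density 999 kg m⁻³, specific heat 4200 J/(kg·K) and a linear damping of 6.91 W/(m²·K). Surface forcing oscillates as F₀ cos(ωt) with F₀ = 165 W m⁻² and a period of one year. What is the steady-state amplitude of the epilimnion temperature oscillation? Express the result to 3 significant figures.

17.9 K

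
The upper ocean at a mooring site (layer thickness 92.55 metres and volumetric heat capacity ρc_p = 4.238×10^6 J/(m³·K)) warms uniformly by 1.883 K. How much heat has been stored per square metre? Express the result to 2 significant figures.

Areal heat capacity C = ρc_p × D = 4.238×10^6 × 92.55 = 3.92×10^8 J/(m²·K).
ΔQ = C ΔT = 3.92×10^8 × 1.883 = 7.39×10^8 J/m².

7.4×10^8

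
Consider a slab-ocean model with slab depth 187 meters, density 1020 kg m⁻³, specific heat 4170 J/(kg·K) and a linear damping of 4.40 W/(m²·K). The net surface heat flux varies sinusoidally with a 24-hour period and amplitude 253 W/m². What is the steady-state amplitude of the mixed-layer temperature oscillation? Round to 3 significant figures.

0.00437 K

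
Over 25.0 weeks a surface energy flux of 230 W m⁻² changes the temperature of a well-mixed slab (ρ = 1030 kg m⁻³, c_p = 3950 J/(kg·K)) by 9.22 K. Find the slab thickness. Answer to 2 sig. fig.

93 m

Heat input Q = F Δt = 230 × 1.51×10^7 s = 3.48×10^9 J/m².
Required areal heat capacity C = Q / ΔT = 3.77×10^8 J/(m²·K).
Depth D = C / (ρ c_p) = 3.77×10^8 / (1030 × 3950) = 92.7 m.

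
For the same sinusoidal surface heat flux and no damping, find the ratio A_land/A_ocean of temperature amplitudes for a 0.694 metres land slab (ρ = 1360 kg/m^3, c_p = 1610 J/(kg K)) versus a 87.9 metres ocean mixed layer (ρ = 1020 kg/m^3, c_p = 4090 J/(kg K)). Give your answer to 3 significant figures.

C_ocean = 1020 × 4090 × 87.9 = 3.67×10^8 J/(m²·K).
C_land = 1360 × 1610 × 0.694 = 1.52×10^6 J/(m²·K).
Undamped amplitude ∝ 1/C, so A_land/A_ocean = C_ocean/C_land = 241.

241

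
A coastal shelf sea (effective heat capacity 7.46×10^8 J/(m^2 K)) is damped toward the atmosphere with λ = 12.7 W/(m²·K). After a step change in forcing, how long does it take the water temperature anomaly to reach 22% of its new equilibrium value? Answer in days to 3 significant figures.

Areal heat capacity C = 7.46×10^8 J/(m^2 K) (given).
τ = C / λ = 7.46×10^8 / 12.7 = 5.87×10^7 s.
Fraction reached: 1 − e^(−t/τ) = 0.22 ⇒ t = −τ ln(1 − 0.22) = τ × 0.248.
t = 1.46×10^7 s = 169 days.

169 days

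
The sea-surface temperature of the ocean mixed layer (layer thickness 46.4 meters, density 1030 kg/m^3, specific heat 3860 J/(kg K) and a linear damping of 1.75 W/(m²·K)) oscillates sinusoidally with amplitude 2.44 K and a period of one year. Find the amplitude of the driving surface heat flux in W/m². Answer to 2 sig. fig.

90

Areal heat capacity C = ρ c_p D = 1030 × 3860 × 46.4 = 1.84×10^8 J m⁻² K⁻¹.
ω = 2π / 3.15×10^7 s = 1.99×10^-7 s⁻¹.
√((Cω)² + λ²) = √((36.8)² + 1.75²) = 36.8 W/(m²·K).
F₀ = A × √((Cω)²+λ²) = 2.44 × 36.8 = 89.8 W/m².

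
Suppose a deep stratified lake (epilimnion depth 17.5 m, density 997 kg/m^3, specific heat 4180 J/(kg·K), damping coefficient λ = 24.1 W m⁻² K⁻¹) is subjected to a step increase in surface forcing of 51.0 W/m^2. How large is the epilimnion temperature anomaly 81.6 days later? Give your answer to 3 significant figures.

Areal heat capacity C = ρ c_p D = 997 × 4180 × 17.5 = 7.29×10^7 J m⁻² K⁻¹.
τ = C / λ = 7.29×10^7 / 24.1 = 3.03×10^6 s.
Equilibrium anomaly ΔT_eq = F / λ = 51.0 / 24.1 = 2.12 K.
t = 81.6 days = 7.05×10^6 s, so t/τ = 2.33.
ΔT(t) = ΔT_eq (1 − e^(−t/τ)) = 2.12 × (1 − e^−2.33) = 1.91 K.

1.91 K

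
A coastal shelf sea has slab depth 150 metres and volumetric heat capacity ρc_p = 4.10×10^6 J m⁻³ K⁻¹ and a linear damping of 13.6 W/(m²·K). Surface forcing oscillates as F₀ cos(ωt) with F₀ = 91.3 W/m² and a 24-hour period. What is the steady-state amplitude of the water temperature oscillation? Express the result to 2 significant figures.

Areal heat capacity C = ρc_p × D = 4.10×10^6 × 150 = 6.15×10^8 J/(m^2 K).
Angular frequency ω = 2π / T = 2π / 86400 s = 7.27×10^-5 s⁻¹.
√((Cω)² + λ²) = √((44700)² + 13.6²) = 44700 W/(m²·K).
Amplitude A = F₀ / √((Cω)²+λ²) = 91.3 / 44700 = 0.00204 K.

0.0020 K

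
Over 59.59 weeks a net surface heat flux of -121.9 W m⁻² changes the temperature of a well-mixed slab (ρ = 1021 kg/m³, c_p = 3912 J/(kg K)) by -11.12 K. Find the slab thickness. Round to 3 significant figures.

98.9 m

Heat input Q = F Δt = -121.9 × 3.60×10^7 s = -4.39×10^9 J/m².
Required areal heat capacity C = Q / ΔT = 3.95×10^8 J/(m²·K).
Depth D = C / (ρ c_p) = 3.95×10^8 / (1021 × 3912) = 98.9 m.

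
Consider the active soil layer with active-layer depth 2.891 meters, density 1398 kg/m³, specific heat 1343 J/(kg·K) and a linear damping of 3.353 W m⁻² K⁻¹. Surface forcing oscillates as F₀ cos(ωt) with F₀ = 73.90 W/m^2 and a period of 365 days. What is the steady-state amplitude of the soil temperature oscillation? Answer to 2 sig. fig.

21 K

Areal heat capacity C = ρ c_p D = 1398 × 1343 × 2.891 = 5.43×10^6 J/(m²·K).
Angular frequency ω = 2π / T = 2π / 3.15×10^7 s = 1.99×10^-7 s⁻¹.
√((Cω)² + λ²) = √((1.08)² + 3.353²) = 3.52 W/(m²·K).
Amplitude A = F₀ / √((Cω)²+λ²) = 73.90 / 3.52 = 21.0 K.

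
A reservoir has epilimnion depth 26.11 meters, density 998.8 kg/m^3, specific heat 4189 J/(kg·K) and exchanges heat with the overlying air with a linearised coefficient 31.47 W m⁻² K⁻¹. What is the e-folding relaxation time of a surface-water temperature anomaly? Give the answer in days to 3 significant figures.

Areal heat capacity C = ρ c_p D = 998.8 × 4189 × 26.11 = 1.09×10^8 J m⁻² K⁻¹.
Relaxation time τ = C / λ = 1.09×10^8 / 31.47 = 3.47×10^6 s.
In days: 3.47×10^6 s / (86400 s/day) = 40.2 days.

40.2 days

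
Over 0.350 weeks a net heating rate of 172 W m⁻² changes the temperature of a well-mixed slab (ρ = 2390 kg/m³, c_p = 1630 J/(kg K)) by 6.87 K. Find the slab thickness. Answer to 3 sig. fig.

Heat input Q = F Δt = 172 × 2.12×10^5 s = 3.64×10^7 J/m².
Required areal heat capacity C = Q / ΔT = 5.30×10^6 J/(m²·K).
Depth D = C / (ρ c_p) = 5.30×10^6 / (2390 × 1630) = 1.36 m.

1.36 m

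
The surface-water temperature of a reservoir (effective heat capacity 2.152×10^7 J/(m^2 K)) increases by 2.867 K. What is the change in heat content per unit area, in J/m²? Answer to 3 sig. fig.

Areal heat capacity C = 2.152×10^7 J/(m^2 K) (given).
ΔQ = C ΔT = 2.15×10^7 × 2.867 = 6.17×10^7 J/m².

6.17×10^7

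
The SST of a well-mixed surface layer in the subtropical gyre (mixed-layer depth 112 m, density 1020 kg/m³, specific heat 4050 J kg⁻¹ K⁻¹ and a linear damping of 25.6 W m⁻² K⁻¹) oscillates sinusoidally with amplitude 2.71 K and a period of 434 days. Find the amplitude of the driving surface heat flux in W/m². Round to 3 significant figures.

221

Areal heat capacity C = ρ c_p D = 1020 × 4050 × 112 = 4.63×10^8 J/(m^2 K).
ω = 2π / 3.75×10^7 s = 1.68×10^-7 s⁻¹.
√((Cω)² + λ²) = √((77.5)² + 25.6²) = 81.6 W/(m²·K).
F₀ = A × √((Cω)²+λ²) = 2.71 × 81.6 = 221 W/m².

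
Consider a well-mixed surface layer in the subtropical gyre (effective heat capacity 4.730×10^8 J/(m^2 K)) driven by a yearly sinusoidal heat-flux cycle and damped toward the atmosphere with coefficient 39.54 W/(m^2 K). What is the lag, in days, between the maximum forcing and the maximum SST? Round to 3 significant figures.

68.2 days

Areal heat capacity C = 4.730×10^8 J/(m^2 K) (given).
ω = 2π / 3.15×10^7 s = 1.99×10^-7 s⁻¹.
Phase lag φ = arctan(Cω/λ) = arctan(94.2/39.54) = 1.17 rad.
Time lag = φ / ω = 1.17 / 1.99×10^-7 = 5.89×10^6 s = 68.2 days.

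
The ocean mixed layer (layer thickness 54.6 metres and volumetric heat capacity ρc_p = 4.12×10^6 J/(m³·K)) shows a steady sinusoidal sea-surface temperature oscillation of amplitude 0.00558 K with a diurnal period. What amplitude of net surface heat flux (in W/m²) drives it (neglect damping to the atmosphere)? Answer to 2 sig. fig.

91

Areal heat capacity C = ρc_p × D = 4.12×10^6 × 54.6 = 2.25×10^8 J m⁻² K⁻¹.
ω = 2π / 86400 s = 7.27×10^-5 s⁻¹.
Cω = 2.25×10^8 × 7.27×10^-5 = 16400 W/(m²·K).
F₀ = A × Cω = 0.00558 × 16400 = 91.3 W/m².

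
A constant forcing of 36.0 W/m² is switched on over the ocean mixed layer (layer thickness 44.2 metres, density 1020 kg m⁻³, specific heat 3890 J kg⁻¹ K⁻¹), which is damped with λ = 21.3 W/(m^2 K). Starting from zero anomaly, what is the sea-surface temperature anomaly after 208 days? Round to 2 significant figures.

1.5 K

Areal heat capacity C = ρ c_p D = 1020 × 3890 × 44.2 = 1.75×10^8 J/(m²·K).
τ = C / λ = 1.75×10^8 / 21.3 = 8.23×10^6 s.
Equilibrium anomaly ΔT_eq = F / λ = 36.0 / 21.3 = 1.69 K.
t = 208 days = 1.80×10^7 s, so t/τ = 2.18.
ΔT(t) = ΔT_eq (1 − e^(−t/τ)) = 1.69 × (1 − e^−2.18) = 1.50 K.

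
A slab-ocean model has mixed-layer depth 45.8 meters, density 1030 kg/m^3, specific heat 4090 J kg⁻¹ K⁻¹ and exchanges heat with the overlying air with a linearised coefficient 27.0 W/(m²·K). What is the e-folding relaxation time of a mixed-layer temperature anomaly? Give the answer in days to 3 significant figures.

82.7 days

Areal heat capacity C = ρ c_p D = 1030 × 4090 × 45.8 = 1.93×10^8 J/(m^2 K).
Relaxation time τ = C / λ = 1.93×10^8 / 27.0 = 7.15×10^6 s.
In days: 7.15×10^6 s / (86400 s/day) = 82.7 days.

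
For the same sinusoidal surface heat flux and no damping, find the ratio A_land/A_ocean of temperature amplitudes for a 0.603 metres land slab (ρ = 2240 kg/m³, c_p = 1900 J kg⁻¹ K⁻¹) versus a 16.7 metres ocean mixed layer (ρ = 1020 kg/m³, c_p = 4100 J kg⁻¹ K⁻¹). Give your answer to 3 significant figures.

C_ocean = 1020 × 4100 × 16.7 = 6.98×10^7 J/(m²·K).
C_land = 2240 × 1900 × 0.603 = 2.57×10^6 J/(m²·K).
Undamped amplitude ∝ 1/C, so A_land/A_ocean = C_ocean/C_land = 27.2.

27.2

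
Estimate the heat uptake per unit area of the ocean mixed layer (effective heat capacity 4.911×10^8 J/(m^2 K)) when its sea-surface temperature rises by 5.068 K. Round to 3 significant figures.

Areal heat capacity C = 4.911×10^8 J/(m^2 K) (given).
ΔQ = C ΔT = 4.91×10^8 × 5.068 = 2.49×10^9 J/m².

2.49×10^9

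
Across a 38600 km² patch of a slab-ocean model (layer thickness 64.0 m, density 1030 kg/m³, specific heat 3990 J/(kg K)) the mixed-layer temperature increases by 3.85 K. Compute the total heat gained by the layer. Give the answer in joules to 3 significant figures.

3.91×10^19 J

Areal heat capacity C = ρ c_p D = 1030 × 3990 × 64.0 = 2.63×10^8 J m⁻² K⁻¹.
Heat per unit area: q = C ΔT = 2.63×10^8 × 3.85 = 1.01×10^9 J/m².
Total heat: Q = q × A = 1.01×10^9 × (38600 × 10⁶ m²) = 3.91×10^19 J.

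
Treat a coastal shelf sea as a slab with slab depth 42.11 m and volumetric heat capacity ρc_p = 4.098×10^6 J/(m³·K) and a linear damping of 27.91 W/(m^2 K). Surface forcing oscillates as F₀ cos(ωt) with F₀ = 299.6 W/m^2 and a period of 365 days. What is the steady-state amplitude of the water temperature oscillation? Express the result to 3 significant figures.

Areal heat capacity C = ρc_p × D = 4.098×10^6 × 42.11 = 1.73×10^8 J/(m^2 K).
Angular frequency ω = 2π / T = 2π / 3.15×10^7 s = 1.99×10^-7 s⁻¹.
√((Cω)² + λ²) = √((34.4)² + 27.91²) = 44.3 W/(m²·K).
Amplitude A = F₀ / √((Cω)²+λ²) = 299.6 / 44.3 = 6.77 K.

6.77 K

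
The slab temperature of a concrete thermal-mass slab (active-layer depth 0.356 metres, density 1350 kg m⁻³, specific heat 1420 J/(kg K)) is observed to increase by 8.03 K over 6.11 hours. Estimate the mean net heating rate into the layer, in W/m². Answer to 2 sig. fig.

250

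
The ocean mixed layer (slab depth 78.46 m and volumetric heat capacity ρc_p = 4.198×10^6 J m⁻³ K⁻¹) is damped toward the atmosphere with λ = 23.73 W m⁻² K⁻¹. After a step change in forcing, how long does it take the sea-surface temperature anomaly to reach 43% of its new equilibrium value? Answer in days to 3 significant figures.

90.3 days

Areal heat capacity C = ρc_p × D = 4.198×10^6 × 78.46 = 3.29×10^8 J/(m²·K).
τ = C / λ = 3.29×10^8 / 23.73 = 1.39×10^7 s.
Fraction reached: 1 − e^(−t/τ) = 0.43 ⇒ t = −τ ln(1 − 0.43) = τ × 0.562.
t = 7.80×10^6 s = 90.3 days.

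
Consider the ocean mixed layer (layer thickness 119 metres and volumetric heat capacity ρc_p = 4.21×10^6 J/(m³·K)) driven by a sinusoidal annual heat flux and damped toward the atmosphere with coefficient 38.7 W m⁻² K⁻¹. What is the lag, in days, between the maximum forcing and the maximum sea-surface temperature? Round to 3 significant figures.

69.8 days

Areal heat capacity C = ρc_p × D = 4.21×10^6 × 119 = 5.01×10^8 J m⁻² K⁻¹.
ω = 2π / 3.15×10^7 s = 1.99×10^-7 s⁻¹.
Phase lag φ = arctan(Cω/λ) = arctan(99.8/38.7) = 1.20 rad.
Time lag = φ / ω = 1.20 / 1.99×10^-7 = 6.03×10^6 s = 69.8 days.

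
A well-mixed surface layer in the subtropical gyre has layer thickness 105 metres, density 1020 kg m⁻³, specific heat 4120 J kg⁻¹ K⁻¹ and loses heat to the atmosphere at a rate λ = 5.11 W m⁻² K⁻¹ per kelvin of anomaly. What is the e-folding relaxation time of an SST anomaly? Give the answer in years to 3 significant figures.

Areal heat capacity C = ρ c_p D = 1020 × 4120 × 105 = 4.41×10^8 J/(m²·K).
Relaxation time τ = C / λ = 4.41×10^8 / 5.11 = 8.64×10^7 s.
In years: 8.64×10^7 s / (3.156×10^7 s/year) = 2.74 years.

2.74 years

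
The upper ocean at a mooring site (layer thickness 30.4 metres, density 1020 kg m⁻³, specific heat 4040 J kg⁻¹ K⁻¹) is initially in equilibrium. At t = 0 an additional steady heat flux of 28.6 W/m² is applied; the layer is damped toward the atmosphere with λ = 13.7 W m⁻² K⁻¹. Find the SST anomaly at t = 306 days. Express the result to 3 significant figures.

Areal heat capacity C = ρ c_p D = 1020 × 4040 × 30.4 = 1.25×10^8 J/(m²·K).
τ = C / λ = 1.25×10^8 / 13.7 = 9.14×10^6 s.
Equilibrium anomaly ΔT_eq = F / λ = 28.6 / 13.7 = 2.09 K.
t = 306 days = 2.64×10^7 s, so t/τ = 2.89.
ΔT(t) = ΔT_eq (1 − e^(−t/τ)) = 2.09 × (1 − e^−2.89) = 1.97 K.

1.97 K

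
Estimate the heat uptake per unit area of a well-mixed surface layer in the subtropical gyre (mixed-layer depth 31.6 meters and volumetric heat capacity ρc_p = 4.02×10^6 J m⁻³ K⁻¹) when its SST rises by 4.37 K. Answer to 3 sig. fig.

Areal heat capacity C = ρc_p × D = 4.02×10^6 × 31.6 = 1.27×10^8 J m⁻² K⁻¹.
ΔQ = C ΔT = 1.27×10^8 × 4.37 = 5.55×10^8 J/m².

5.55×10^8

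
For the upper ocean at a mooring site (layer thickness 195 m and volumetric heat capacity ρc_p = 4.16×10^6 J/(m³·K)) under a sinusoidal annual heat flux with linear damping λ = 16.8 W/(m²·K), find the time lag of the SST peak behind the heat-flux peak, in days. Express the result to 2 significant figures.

Areal heat capacity C = ρc_p × D = 4.16×10^6 × 195 = 8.11×10^8 J m⁻² K⁻¹.
ω = 2π / 3.15×10^7 s = 1.99×10^-7 s⁻¹.
Phase lag φ = arctan(Cω/λ) = arctan(162/16.8) = 1.47 rad.
Time lag = φ / ω = 1.47 / 1.99×10^-7 = 7.36×10^6 s = 85.2 days.

85 days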